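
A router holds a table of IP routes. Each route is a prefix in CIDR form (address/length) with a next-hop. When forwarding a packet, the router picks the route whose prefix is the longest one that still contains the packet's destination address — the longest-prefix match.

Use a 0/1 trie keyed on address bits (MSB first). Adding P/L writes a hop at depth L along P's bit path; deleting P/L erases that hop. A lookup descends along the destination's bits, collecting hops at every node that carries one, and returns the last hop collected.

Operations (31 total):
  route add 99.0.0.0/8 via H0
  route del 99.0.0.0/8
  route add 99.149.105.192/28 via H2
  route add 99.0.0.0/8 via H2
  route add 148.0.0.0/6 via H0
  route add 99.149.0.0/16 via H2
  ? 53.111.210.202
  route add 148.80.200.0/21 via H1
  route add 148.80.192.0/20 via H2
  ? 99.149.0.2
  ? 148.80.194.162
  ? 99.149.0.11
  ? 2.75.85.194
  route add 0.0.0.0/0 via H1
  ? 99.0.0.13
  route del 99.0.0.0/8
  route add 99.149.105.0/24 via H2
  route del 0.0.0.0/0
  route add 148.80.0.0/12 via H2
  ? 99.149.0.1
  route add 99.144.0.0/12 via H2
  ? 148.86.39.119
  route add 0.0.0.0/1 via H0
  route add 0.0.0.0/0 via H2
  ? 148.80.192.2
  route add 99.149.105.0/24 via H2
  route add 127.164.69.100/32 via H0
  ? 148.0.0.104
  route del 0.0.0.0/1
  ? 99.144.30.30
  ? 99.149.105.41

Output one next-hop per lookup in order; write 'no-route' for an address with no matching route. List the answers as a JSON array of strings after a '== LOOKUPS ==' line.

Apply in order:
  add 99.0.0.0/8 -> H0 at depth 8
  del 99.0.0.0/8 (clear depth 8)
  add 99.149.105.192/28 -> H2 at depth 28
  add 99.0.0.0/8 -> H2 at depth 8
  add 148.0.0.0/6 -> H0 at depth 6
  add 99.149.0.0/16 -> H2 at depth 16
  lookup 53.111.210.202: bits 0 walk d0:-→d1:- -> no-route
  add 148.80.200.0/21 -> H1 at depth 21
  add 148.80.192.0/20 -> H2 at depth 20
  lookup 99.149.0.2: bits 01100011100101010 walk d0:-→d1:-→d2:-→d3:-→d4:-→d5:-→d6:-→d7:-→d8:H2→d9:-→d10:-→d11:-→d12:-→d13:-→d14:-→d15:-→d16:H2→d17:- -> H2
  lookup 148.80.194.162: bits 10010100010100001100 walk d0:-→d1:-→d2:-→d3:-→d4:-→d5:-→d6:H0→d7:-→d8:-→d9:-→d10:-→d11:-→d12:-→d13:-→d14:-→d15:-→d16:-→d17:-→d18:-→d19:-→d20:H2 -> H2
  lookup 99.149.0.11: bits 01100011100101010 walk d0:-→d1:-→d2:-→d3:-→d4:-→d5:-→d6:-→d7:-→d8:H2→d9:-→d10:-→d11:-→d12:-→d13:-→d14:-→d15:-→d16:H2→d17:- -> H2
  lookup 2.75.85.194: bits 0 walk d0:-→d1:- -> no-route
  add 0.0.0.0/0 -> H1 at depth 0
  lookup 99.0.0.13: bits 01100011 walk d0:H1→d1:-→d2:-→d3:-→d4:-→d5:-→d6:-→d7:-→d8:H2 -> H2
  del 99.0.0.0/8 (clear depth 8)
  add 99.149.105.0/24 -> H2 at depth 24
  del 0.0.0.0/0 (clear depth 0)
  add 148.80.0.0/12 -> H2 at depth 12
  lookup 99.149.0.1: bits 01100011100101010 walk d0:-→d1:-→d2:-→d3:-→d4:-→d5:-→d6:-→d7:-→d8:-→d9:-→d10:-→d11:-→d12:-→d13:-→d14:-→d15:-→d16:H2→d17:- -> H2
  add 99.144.0.0/12 -> H2 at depth 12
  lookup 148.86.39.119: bits 1001010001010 walk d0:-→d1:-→d2:-→d3:-→d4:-→d5:-→d6:H0→d7:-→d8:-→d9:-→d10:-→d11:-→d12:H2→d13:- -> H2
  add 0.0.0.0/1 -> H0 at depth 1
  add 0.0.0.0/0 -> H2 at depth 0
  lookup 148.80.192.2: bits 10010100010100001100 walk d0:H2→d1:-→d2:-→d3:-→d4:-→d5:-→d6:H0→d7:-→d8:-→d9:-→d10:-→d11:-→d12:H2→d13:-→d14:-→d15:-→d16:-→d17:-→d18:-→d19:-→d20:H2 -> H2
  add 99.149.105.0/24 -> H2 at depth 24
  add 127.164.69.100/32 -> H0 at depth 32
  lookup 148.0.0.104: bits 100101000 walk d0:H2→d1:-→d2:-→d3:-→d4:-→d5:-→d6:H0→d7:-→d8:-→d9:- -> H0
  del 0.0.0.0/1 (clear depth 1)
  lookup 99.144.30.30: bits 0110001110010 walk d0:H2→d1:-→d2:-→d3:-→d4:-→d5:-→d6:-→d7:-→d8:-→d9:-→d10:-→d11:-→d12:H2→d13:- -> H2
  lookup 99.149.105.41: bits 011000111001010101101001 walk d0:H2→d1:-→d2:-→d3:-→d4:-→d5:-→d6:-→d7:-→d8:-→d9:-→d10:-→d11:-→d12:H2→d13:-→d14:-→d15:-→d16:H2→d17:-→d18:-→d19:-→d20:-→d21:-→d22:-→d23:-→d24:H2 -> H2

== LOOKUPS ==
["no-route","H2","H2","H2","no-route","H2","H2","H2","H2","H0","H2","H2"]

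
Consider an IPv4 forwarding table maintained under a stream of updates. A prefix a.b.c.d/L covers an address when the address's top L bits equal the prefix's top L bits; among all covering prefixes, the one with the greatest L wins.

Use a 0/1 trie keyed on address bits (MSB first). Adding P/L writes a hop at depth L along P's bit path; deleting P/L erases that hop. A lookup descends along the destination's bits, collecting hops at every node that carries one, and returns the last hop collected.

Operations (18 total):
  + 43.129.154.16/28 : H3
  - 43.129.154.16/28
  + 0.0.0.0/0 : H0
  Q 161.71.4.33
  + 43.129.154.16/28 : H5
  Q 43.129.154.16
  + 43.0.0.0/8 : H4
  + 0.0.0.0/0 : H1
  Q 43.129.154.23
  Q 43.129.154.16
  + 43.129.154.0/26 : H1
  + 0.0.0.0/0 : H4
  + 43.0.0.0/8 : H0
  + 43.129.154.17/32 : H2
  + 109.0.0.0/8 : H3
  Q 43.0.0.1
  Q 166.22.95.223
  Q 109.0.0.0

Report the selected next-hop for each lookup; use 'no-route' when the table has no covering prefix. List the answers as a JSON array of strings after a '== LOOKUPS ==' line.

Trace:
  add 43.129.154.16/28 -> H3 at depth 28
  del 43.129.154.16/28 (clear depth 28)
  add 0.0.0.0/0 -> H0 at depth 0
  Q 161.71.4.33: descend ε ; hops seen [H0] ; pick H0
  add 43.129.154.16/28 -> H5 at depth 28
  Q 43.129.154.16: descend 0010101110000001100110100001 ; hops seen [H0,H5] ; pick H5
  add 43.0.0.0/8 -> H4 at depth 8
  add 0.0.0.0/0 -> H1 at depth 0
  Q 43.129.154.23: descend 0010101110000001100110100001 ; hops seen [H1,H4,H5] ; pick H5
  Q 43.129.154.16: descend 0010101110000001100110100001 ; hops seen [H1,H4,H5] ; pick H5
  add 43.129.154.0/26 -> H1 at depth 26
  add 0.0.0.0/0 -> H4 at depth 0
  add 43.0.0.0/8 -> H0 at depth 8
  add 43.129.154.17/32 -> H2 at depth 32
  add 109.0.0.0/8 -> H3 at depth 8
  Q 43.0.0.1: descend 00101011 ; hops seen [H4,H0] ; pick H0
  Q 166.22.95.223: descend ε ; hops seen [H4] ; pick H4
  Q 109.0.0.0: descend 01101101 ; hops seen [H4,H3] ; pick H3

== LOOKUPS ==
["H0","H5","H5","H5","H0","H4","H3"]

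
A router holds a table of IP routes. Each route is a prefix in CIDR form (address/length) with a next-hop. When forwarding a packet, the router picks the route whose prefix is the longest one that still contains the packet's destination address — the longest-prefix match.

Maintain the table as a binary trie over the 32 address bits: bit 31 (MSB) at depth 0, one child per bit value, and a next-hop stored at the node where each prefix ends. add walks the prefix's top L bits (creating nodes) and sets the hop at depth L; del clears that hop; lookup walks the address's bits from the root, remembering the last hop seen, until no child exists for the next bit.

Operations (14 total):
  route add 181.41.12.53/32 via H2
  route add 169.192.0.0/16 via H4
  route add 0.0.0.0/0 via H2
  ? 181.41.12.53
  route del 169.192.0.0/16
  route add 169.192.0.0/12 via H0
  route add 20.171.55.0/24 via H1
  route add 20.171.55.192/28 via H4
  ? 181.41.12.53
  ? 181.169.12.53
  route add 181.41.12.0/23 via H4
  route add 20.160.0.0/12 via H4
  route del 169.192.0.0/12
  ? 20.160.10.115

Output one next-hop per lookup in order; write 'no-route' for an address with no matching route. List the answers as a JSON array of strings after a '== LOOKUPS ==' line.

Process each operation:
  + 181.41.12.53/32 (H2) depth=32
  + 169.192.0.0/16 (H4) depth=16
  + 0.0.0.0/0 (H2) depth=0
  ? 181.41.12.53  path d0:H2→d1:-→d2:-→d3:-→d4:-→d5:-→d6:-→d7:-→d8:-→d9:-→d10:-→d11:-→d12:-→d13:-→d14:-→d15:-→d16:-→d17:-→d18:-→d19:-→d20:-→d21:-→d22:-→d23:-→d24:-→d25:-→d26:-→d27:-→d28:-→d29:-→d30:-→d31:-→d32:H2  best=H2
  del 169.192.0.0/16 (clear depth 16)
  + 169.192.0.0/12 (H0) depth=12
  + 20.171.55.0/24 (H1) depth=24
  + 20.171.55.192/28 (H4) depth=28
  ? 181.41.12.53  path d0:H2→d1:-→d2:-→d3:-→d4:-→d5:-→d6:-→d7:-→d8:-→d9:-→d10:-→d11:-→d12:-→d13:-→d14:-→d15:-→d16:-→d17:-→d18:-→d19:-→d20:-→d21:-→d22:-→d23:-→d24:-→d25:-→d26:-→d27:-→d28:-→d29:-→d30:-→d31:-→d32:H2  best=H2
  ? 181.169.12.53  path d0:H2→d1:-→d2:-→d3:-→d4:-→d5:-→d6:-→d7:-→d8:-  best=H2
  + 181.41.12.0/23 (H4) depth=23
  + 20.160.0.0/12 (H4) depth=12
  del 169.192.0.0/12 (clear depth 12)
  ? 20.160.10.115  path d0:H2→d1:-→d2:-→d3:-→d4:-→d5:-→d6:-→d7:-→d8:-→d9:-→d10:-→d11:-→d12:H4  best=H4

== LOOKUPS ==
["H2","H2","H2","H4"]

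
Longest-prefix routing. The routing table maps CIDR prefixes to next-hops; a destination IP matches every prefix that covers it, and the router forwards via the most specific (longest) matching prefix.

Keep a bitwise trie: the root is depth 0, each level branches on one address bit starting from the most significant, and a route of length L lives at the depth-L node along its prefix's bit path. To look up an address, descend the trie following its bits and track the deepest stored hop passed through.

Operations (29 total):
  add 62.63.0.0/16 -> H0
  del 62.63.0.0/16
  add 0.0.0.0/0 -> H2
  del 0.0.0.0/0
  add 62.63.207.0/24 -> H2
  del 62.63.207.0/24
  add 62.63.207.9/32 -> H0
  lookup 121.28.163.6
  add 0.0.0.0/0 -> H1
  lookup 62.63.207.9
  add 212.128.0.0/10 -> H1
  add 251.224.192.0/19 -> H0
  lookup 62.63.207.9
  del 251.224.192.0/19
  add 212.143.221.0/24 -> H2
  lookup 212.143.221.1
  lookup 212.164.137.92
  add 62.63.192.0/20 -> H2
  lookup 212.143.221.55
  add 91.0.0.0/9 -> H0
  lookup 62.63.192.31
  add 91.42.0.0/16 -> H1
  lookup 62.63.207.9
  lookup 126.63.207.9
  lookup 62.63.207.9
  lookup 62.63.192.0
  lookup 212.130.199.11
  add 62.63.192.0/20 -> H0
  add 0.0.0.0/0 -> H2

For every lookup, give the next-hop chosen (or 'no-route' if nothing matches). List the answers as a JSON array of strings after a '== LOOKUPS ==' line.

Process each operation:
  add 62.63.0.0/16 -> H0 at depth 16
  - 62.63.0.0/16 clear@16
  add 0.0.0.0/0 -> H2 at depth 0
  - 0.0.0.0/0 clear@0
  add 62.63.207.0/24 -> H2 at depth 24
  - 62.63.207.0/24 clear@24
  add 62.63.207.9/32 -> H0 at depth 32
  lookup 121.28.163.6: bits 0 walk d0:-→d1:- -> no-route
  add 0.0.0.0/0 -> H1 at depth 0
  lookup 62.63.207.9: bits 00111110001111111100111100001001 walk d0:H1→d1:-→d2:-→d3:-→d4:-→d5:-→d6:-→d7:-→d8:-→d9:-→d10:-→d11:-→d12:-→d13:-→d14:-→d15:-→d16:-→d17:-→d18:-→d19:-→d20:-→d21:-→d22:-→d23:-→d24:-→d25:-→d26:-→d27:-→d28:-→d29:-→d30:-→d31:-→d32:H0 -> H0
  add 212.128.0.0/10 -> H1 at depth 10
  add 251.224.192.0/19 -> H0 at depth 19
  lookup 62.63.207.9: bits 00111110001111111100111100001001 walk d0:H1→d1:-→d2:-→d3:-→d4:-→d5:-→d6:-→d7:-→d8:-→d9:-→d10:-→d11:-→d12:-→d13:-→d14:-→d15:-→d16:-→d17:-→d18:-→d19:-→d20:-→d21:-→d22:-→d23:-→d24:-→d25:-→d26:-→d27:-→d28:-→d29:-→d30:-→d31:-→d32:H0 -> H0
  - 251.224.192.0/19 clear@19
  add 212.143.221.0/24 -> H2 at depth 24
  lookup 212.143.221.1: bits 110101001000111111011101 walk d0:H1→d1:-→d2:-→d3:-→d4:-→d5:-→d6:-→d7:-→d8:-→d9:-→d10:H1→d11:-→d12:-→d13:-→d14:-→d15:-→d16:-→d17:-→d18:-→d19:-→d20:-→d21:-→d22:-→d23:-→d24:H2 -> H2
  lookup 212.164.137.92: bits 1101010010 walk d0:H1→d1:-→d2:-→d3:-→d4:-→d5:-→d6:-→d7:-→d8:-→d9:-→d10:H1 -> H1
  add 62.63.192.0/20 -> H2 at depth 20
  lookup 212.143.221.55: bits 110101001000111111011101 walk d0:H1→d1:-→d2:-→d3:-→d4:-→d5:-→d6:-→d7:-→d8:-→d9:-→d10:H1→d11:-→d12:-→d13:-→d14:-→d15:-→d16:-→d17:-→d18:-→d19:-→d20:-→d21:-→d22:-→d23:-→d24:H2 -> H2
  add 91.0.0.0/9 -> H0 at depth 9
  lookup 62.63.192.31: bits 00111110001111111100 walk d0:H1→d1:-→d2:-→d3:-→d4:-→d5:-→d6:-→d7:-→d8:-→d9:-→d10:-→d11:-→d12:-→d13:-→d14:-→d15:-→d16:-→d17:-→d18:-→d19:-→d20:H2 -> H2
  add 91.42.0.0/16 -> H1 at depth 16
  lookup 62.63.207.9: bits 00111110001111111100111100001001 walk d0:H1→d1:-→d2:-→d3:-→d4:-→d5:-→d6:-→d7:-→d8:-→d9:-→d10:-→d11:-→d12:-→d13:-→d14:-→d15:-→d16:-→d17:-→d18:-→d19:-→d20:H2→d21:-→d22:-→d23:-→d24:-→d25:-→d26:-→d27:-→d28:-→d29:-→d30:-→d31:-→d32:H0 -> H0
  lookup 126.63.207.9: bits 01 walk d0:H1→d1:-→d2:- -> H1
  lookup 62.63.207.9: bits 00111110001111111100111100001001 walk d0:H1→d1:-→d2:-→d3:-→d4:-→d5:-→d6:-→d7:-→d8:-→d9:-→d10:-→d11:-→d12:-→d13:-→d14:-→d15:-→d16:-→d17:-→d18:-→d19:-→d20:H2→d21:-→d22:-→d23:-→d24:-→d25:-→d26:-→d27:-→d28:-→d29:-→d30:-→d31:-→d32:H0 -> H0
  lookup 62.63.192.0: bits 00111110001111111100 walk d0:H1→d1:-→d2:-→d3:-→d4:-→d5:-→d6:-→d7:-→d8:-→d9:-→d10:-→d11:-→d12:-→d13:-→d14:-→d15:-→d16:-→d17:-→d18:-→d19:-→d20:H2 -> H2
  lookup 212.130.199.11: bits 110101001000 walk d0:H1→d1:-→d2:-→d3:-→d4:-→d5:-→d6:-→d7:-→d8:-→d9:-→d10:H1→d11:-→d12:- -> H1
  add 62.63.192.0/20 -> H0 at depth 20
  add 0.0.0.0/0 -> H2 at depth 0

== LOOKUPS ==
["no-route","H0","H0","H2","H1","H2","H2","H0","H1","H0","H2","H1"]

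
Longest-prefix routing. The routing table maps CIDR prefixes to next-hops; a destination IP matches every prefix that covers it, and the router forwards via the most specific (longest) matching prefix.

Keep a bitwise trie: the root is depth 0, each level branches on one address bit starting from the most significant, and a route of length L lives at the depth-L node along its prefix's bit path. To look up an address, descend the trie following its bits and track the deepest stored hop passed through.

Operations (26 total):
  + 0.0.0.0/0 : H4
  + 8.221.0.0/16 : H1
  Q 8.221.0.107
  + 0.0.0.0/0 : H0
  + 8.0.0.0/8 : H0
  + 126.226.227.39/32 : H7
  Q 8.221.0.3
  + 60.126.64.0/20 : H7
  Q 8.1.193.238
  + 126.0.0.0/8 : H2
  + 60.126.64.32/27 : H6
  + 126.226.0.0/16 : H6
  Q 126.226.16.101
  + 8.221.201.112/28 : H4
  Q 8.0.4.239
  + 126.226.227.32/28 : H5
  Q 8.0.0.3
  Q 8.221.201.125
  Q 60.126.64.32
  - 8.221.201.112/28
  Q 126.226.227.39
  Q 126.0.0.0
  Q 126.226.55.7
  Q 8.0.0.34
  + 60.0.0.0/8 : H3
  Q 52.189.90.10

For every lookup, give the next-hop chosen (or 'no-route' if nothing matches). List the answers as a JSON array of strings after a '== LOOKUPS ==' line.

Process each operation:
  + 0.0.0.0/0 (H4) depth=0
  + 8.221.0.0/16 (H1) depth=16
  lookup 8.221.0.107: bits 0000100011011101 walk d0:H4→d1:-→d2:-→d3:-→d4:-→d5:-→d6:-→d7:-→d8:-→d9:-→d10:-→d11:-→d12:-→d13:-→d14:-→d15:-→d16:H1 -> H1
  + 0.0.0.0/0 (H0) depth=0
  + 8.0.0.0/8 (H0) depth=8
  + 126.226.227.39/32 (H7) depth=32
  lookup 8.221.0.3: bits 0000100011011101 walk d0:H0→d1:-→d2:-→d3:-→d4:-→d5:-→d6:-→d7:-→d8:H0→d9:-→d10:-→d11:-→d12:-→d13:-→d14:-→d15:-→d16:H1 -> H1
  + 60.126.64.0/20 (H7) depth=20
  lookup 8.1.193.238: bits 00001000 walk d0:H0→d1:-→d2:-→d3:-→d4:-→d5:-→d6:-→d7:-→d8:H0 -> H0
  + 126.0.0.0/8 (H2) depth=8
  + 60.126.64.32/27 (H6) depth=27
  + 126.226.0.0/16 (H6) depth=16
  lookup 126.226.16.101: bits 0111111011100010 walk d0:H0→d1:-→d2:-→d3:-→d4:-→d5:-→d6:-→d7:-→d8:H2→d9:-→d10:-→d11:-→d12:-→d13:-→d14:-→d15:-→d16:H6 -> H6
  + 8.221.201.112/28 (H4) depth=28
  lookup 8.0.4.239: bits 00001000 walk d0:H0→d1:-→d2:-→d3:-→d4:-→d5:-→d6:-→d7:-→d8:H0 -> H0
  + 126.226.227.32/28 (H5) depth=28
  lookup 8.0.0.3: bits 00001000 walk d0:H0→d1:-→d2:-→d3:-→d4:-→d5:-→d6:-→d7:-→d8:H0 -> H0
  lookup 8.221.201.125: bits 0000100011011101110010010111 walk d0:H0→d1:-→d2:-→d3:-→d4:-→d5:-→d6:-→d7:-→d8:H0→d9:-→d10:-→d11:-→d12:-→d13:-→d14:-→d15:-→d16:H1→d17:-→d18:-→d19:-→d20:-→d21:-→d22:-→d23:-→d24:-→d25:-→d26:-→d27:-→d28:H4 -> H4
  lookup 60.126.64.32: bits 001111000111111001000000001 walk d0:H0→d1:-→d2:-→d3:-→d4:-→d5:-→d6:-→d7:-→d8:-→d9:-→d10:-→d11:-→d12:-→d13:-→d14:-→d15:-→d16:-→d17:-→d18:-→d19:-→d20:H7→d21:-→d22:-→d23:-→d24:-→d25:-→d26:-→d27:H6 -> H6
  - 8.221.201.112/28 clear@28
  lookup 126.226.227.39: bits 01111110111000101110001100100111 walk d0:H0→d1:-→d2:-→d3:-→d4:-→d5:-→d6:-→d7:-→d8:H2→d9:-→d10:-→d11:-→d12:-→d13:-→d14:-→d15:-→d16:H6→d17:-→d18:-→d19:-→d20:-→d21:-→d22:-→d23:-→d24:-→d25:-→d26:-→d27:-→d28:H5→d29:-→d30:-→d31:-→d32:H7 -> H7
  lookup 126.0.0.0: bits 01111110 walk d0:H0→d1:-→d2:-→d3:-→d4:-→d5:-→d6:-→d7:-→d8:H2 -> H2
  lookup 126.226.55.7: bits 0111111011100010 walk d0:H0→d1:-→d2:-→d3:-→d4:-→d5:-→d6:-→d7:-→d8:H2→d9:-→d10:-→d11:-→d12:-→d13:-→d14:-→d15:-→d16:H6 -> H6
  lookup 8.0.0.34: bits 00001000 walk d0:H0→d1:-→d2:-→d3:-→d4:-→d5:-→d6:-→d7:-→d8:H0 -> H0
  + 60.0.0.0/8 (H3) depth=8
  lookup 52.189.90.10: bits 0011 walk d0:H0→d1:-→d2:-→d3:-→d4:- -> H0

== LOOKUPS ==
["H1","H1","H0","H6","H0","H0","H4","H6","H7","H2","H6","H0","H0"]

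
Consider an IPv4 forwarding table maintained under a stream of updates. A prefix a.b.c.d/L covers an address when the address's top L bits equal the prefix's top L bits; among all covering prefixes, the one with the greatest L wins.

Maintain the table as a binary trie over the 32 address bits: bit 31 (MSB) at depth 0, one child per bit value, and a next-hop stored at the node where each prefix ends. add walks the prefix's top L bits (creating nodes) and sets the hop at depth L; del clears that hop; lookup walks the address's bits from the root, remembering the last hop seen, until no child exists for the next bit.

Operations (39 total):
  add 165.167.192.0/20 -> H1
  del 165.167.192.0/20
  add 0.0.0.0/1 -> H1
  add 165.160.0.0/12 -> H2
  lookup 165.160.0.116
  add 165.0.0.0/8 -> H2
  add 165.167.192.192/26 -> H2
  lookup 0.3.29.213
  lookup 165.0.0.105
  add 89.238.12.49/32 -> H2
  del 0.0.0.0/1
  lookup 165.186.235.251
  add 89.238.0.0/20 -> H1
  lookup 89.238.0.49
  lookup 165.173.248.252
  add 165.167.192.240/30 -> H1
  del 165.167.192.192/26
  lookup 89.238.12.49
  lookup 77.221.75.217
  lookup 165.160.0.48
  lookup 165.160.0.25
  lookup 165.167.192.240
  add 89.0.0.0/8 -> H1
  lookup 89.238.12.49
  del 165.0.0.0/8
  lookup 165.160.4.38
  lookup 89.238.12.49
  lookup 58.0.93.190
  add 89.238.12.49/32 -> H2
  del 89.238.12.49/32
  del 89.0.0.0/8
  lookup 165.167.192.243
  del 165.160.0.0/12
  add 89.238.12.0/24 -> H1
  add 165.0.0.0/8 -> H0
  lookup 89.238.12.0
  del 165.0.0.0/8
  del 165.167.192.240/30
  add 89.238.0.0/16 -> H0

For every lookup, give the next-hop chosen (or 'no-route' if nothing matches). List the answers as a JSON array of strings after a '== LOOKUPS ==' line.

Apply in order:
  + 165.167.192.0/20 (H1) depth=20
  - 165.167.192.0/20 clear@20
  + 0.0.0.0/1 (H1) depth=1
  + 165.160.0.0/12 (H2) depth=12
  ? 165.160.0.116  path d0:-→d1:-→d2:-→d3:-→d4:-→d5:-→d6:-→d7:-→d8:-→d9:-→d10:-→d11:-→d12:H2→d13:-  best=H2
  + 165.0.0.0/8 (H2) depth=8
  + 165.167.192.192/26 (H2) depth=26
  ? 0.3.29.213  path d0:-→d1:H1  best=H1
  ? 165.0.0.105  path d0:-→d1:-→d2:-→d3:-→d4:-→d5:-→d6:-→d7:-→d8:H2  best=H2
  + 89.238.12.49/32 (H2) depth=32
  - 0.0.0.0/1 clear@1
  ? 165.186.235.251  path d0:-→d1:-→d2:-→d3:-→d4:-→d5:-→d6:-→d7:-→d8:H2→d9:-→d10:-→d11:-  best=H2
  + 89.238.0.0/20 (H1) depth=20
  ? 89.238.0.49  path d0:-→d1:-→d2:-→d3:-→d4:-→d5:-→d6:-→d7:-→d8:-→d9:-→d10:-→d11:-→d12:-→d13:-→d14:-→d15:-→d16:-→d17:-→d18:-→d19:-→d20:H1  best=H1
  ? 165.173.248.252  path d0:-→d1:-→d2:-→d3:-→d4:-→d5:-→d6:-→d7:-→d8:H2→d9:-→d10:-→d11:-→d12:H2  best=H2
  + 165.167.192.240/30 (H1) depth=30
  - 165.167.192.192/26 clear@26
  ? 89.238.12.49  path d0:-→d1:-→d2:-→d3:-→d4:-→d5:-→d6:-→d7:-→d8:-→d9:-→d10:-→d11:-→d12:-→d13:-→d14:-→d15:-→d16:-→d17:-→d18:-→d19:-→d20:H1→d21:-→d22:-→d23:-→d24:-→d25:-→d26:-→d27:-→d28:-→d29:-→d30:-→d31:-→d32:H2  best=H2
  ? 77.221.75.217  path d0:-→d1:-→d2:-→d3:-  best=no-route
  ? 165.160.0.48  path d0:-→d1:-→d2:-→d3:-→d4:-→d5:-→d6:-→d7:-→d8:H2→d9:-→d10:-→d11:-→d12:H2→d13:-  best=H2
  ? 165.160.0.25  path d0:-→d1:-→d2:-→d3:-→d4:-→d5:-→d6:-→d7:-→d8:H2→d9:-→d10:-→d11:-→d12:H2→d13:-  best=H2
  ? 165.167.192.240  path d0:-→d1:-→d2:-→d3:-→d4:-→d5:-→d6:-→d7:-→d8:H2→d9:-→d10:-→d11:-→d12:H2→d13:-→d14:-→d15:-→d16:-→d17:-→d18:-→d19:-→d20:-→d21:-→d22:-→d23:-→d24:-→d25:-→d26:-→d27:-→d28:-→d29:-→d30:H1  best=H1
  + 89.0.0.0/8 (H1) depth=8
  ? 89.238.12.49  path d0:-→d1:-→d2:-→d3:-→d4:-→d5:-→d6:-→d7:-→d8:H1→d9:-→d10:-→d11:-→d12:-→d13:-→d14:-→d15:-→d16:-→d17:-→d18:-→d19:-→d20:H1→d21:-→d22:-→d23:-→d24:-→d25:-→d26:-→d27:-→d28:-→d29:-→d30:-→d31:-→d32:H2  best=H2
  - 165.0.0.0/8 clear@8
  ? 165.160.4.38  path d0:-→d1:-→d2:-→d3:-→d4:-→d5:-→d6:-→d7:-→d8:-→d9:-→d10:-→d11:-→d12:H2→d13:-  best=H2
  ? 89.238.12.49  path d0:-→d1:-→d2:-→d3:-→d4:-→d5:-→d6:-→d7:-→d8:H1→d9:-→d10:-→d11:-→d12:-→d13:-→d14:-→d15:-→d16:-→d17:-→d18:-→d19:-→d20:H1→d21:-→d22:-→d23:-→d24:-→d25:-→d26:-→d27:-→d28:-→d29:-→d30:-→d31:-→d32:H2  best=H2
  ? 58.0.93.190  path d0:-→d1:-  best=no-route
  + 89.238.12.49/32 (H2) depth=32
  - 89.238.12.49/32 clear@32
  - 89.0.0.0/8 clear@8
  ? 165.167.192.243  path d0:-→d1:-→d2:-→d3:-→d4:-→d5:-→d6:-→d7:-→d8:-→d9:-→d10:-→d11:-→d12:H2→d13:-→d14:-→d15:-→d16:-→d17:-→d18:-→d19:-→d20:-→d21:-→d22:-→d23:-→d24:-→d25:-→d26:-→d27:-→d28:-→d29:-→d30:H1  best=H1
  - 165.160.0.0/12 clear@12
  + 89.238.12.0/24 (H1) depth=24
  + 165.0.0.0/8 (H0) depth=8
  ? 89.238.12.0  path d0:-→d1:-→d2:-→d3:-→d4:-→d5:-→d6:-→d7:-→d8:-→d9:-→d10:-→d11:-→d12:-→d13:-→d14:-→d15:-→d16:-→d17:-→d18:-→d19:-→d20:H1→d21:-→d22:-→d23:-→d24:H1→d25:-→d26:-  best=H1
  - 165.0.0.0/8 clear@8
  - 165.167.192.240/30 clear@30
  + 89.238.0.0/16 (H0) depth=16

== LOOKUPS ==
["H2","H1","H2","H2","H1","H2","H2","no-route","H2","H2","H1","H2","H2","H2","no-route","H1","H1"]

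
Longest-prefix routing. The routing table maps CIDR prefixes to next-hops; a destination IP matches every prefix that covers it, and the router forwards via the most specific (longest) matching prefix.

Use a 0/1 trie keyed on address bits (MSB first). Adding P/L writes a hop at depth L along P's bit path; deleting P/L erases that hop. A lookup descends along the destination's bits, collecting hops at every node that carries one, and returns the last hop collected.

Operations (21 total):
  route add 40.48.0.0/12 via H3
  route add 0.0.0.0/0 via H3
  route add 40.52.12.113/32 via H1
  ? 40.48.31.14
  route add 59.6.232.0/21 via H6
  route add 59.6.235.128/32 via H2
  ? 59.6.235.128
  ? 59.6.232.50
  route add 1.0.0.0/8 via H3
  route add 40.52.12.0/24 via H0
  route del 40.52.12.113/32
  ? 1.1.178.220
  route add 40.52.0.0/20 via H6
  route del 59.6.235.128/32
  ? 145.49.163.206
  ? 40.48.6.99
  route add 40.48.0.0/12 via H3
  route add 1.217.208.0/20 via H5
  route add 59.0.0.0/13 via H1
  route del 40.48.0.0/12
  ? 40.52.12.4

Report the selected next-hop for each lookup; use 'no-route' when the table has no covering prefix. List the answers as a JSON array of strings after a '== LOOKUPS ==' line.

Apply in order:
  add 40.48.0.0/12 -> H3 at depth 12
  add 0.0.0.0/0 -> H3 at depth 0
  add 40.52.12.113/32 -> H1 at depth 32
  Q 40.48.31.14: descend 0010100000110 ; hops seen [H3,H3] ; pick H3
  add 59.6.232.0/21 -> H6 at depth 21
  add 59.6.235.128/32 -> H2 at depth 32
  Q 59.6.235.128: descend 00111011000001101110101110000000 ; hops seen [H3,H6,H2] ; pick H2
  Q 59.6.232.50: descend 0011101100000110111010 ; hops seen [H3,H6] ; pick H6
  add 1.0.0.0/8 -> H3 at depth 8
  add 40.52.12.0/24 -> H0 at depth 24
  del 40.52.12.113/32 (clear depth 32)
  Q 1.1.178.220: descend 00000001 ; hops seen [H3,H3] ; pick H3
  add 40.52.0.0/20 -> H6 at depth 20
  del 59.6.235.128/32 (clear depth 32)
  Q 145.49.163.206: descend ε ; hops seen [H3] ; pick H3
  Q 40.48.6.99: descend 0010100000110 ; hops seen [H3,H3] ; pick H3
  add 40.48.0.0/12 -> H3 at depth 12
  add 1.217.208.0/20 -> H5 at depth 20
  add 59.0.0.0/13 -> H1 at depth 13
  del 40.48.0.0/12 (clear depth 12)
  Q 40.52.12.4: descend 0010100000110100000011000 ; hops seen [H3,H6,H0] ; pick H0

== LOOKUPS ==
["H3","H2","H6","H3","H3","H3","H0"]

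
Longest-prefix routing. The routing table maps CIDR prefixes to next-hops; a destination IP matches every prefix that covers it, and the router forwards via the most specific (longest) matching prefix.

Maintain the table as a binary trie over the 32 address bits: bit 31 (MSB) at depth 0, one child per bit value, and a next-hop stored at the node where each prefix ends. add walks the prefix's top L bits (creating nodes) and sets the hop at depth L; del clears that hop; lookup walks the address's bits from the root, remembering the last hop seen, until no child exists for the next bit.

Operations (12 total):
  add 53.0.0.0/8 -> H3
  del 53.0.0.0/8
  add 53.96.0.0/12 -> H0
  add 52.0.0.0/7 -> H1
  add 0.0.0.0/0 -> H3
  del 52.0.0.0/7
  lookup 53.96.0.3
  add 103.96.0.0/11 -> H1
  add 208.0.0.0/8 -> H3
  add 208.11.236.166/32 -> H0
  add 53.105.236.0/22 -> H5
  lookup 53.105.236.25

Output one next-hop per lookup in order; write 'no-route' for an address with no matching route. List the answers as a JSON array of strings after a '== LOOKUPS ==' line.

Trace:
  + 53.0.0.0/8 (H3) depth=8
  del 53.0.0.0/8 (clear depth 8)
  + 53.96.0.0/12 (H0) depth=12
  + 52.0.0.0/7 (H1) depth=7
  + 0.0.0.0/0 (H3) depth=0
  del 52.0.0.0/7 (clear depth 7)
  lookup 53.96.0.3: bits 001101010110 walk d0:H3→d1:-→d2:-→d3:-→d4:-→d5:-→d6:-→d7:-→d8:-→d9:-→d10:-→d11:-→d12:H0 -> H0
  + 103.96.0.0/11 (H1) depth=11
  + 208.0.0.0/8 (H3) depth=8
  + 208.11.236.166/32 (H0) depth=32
  + 53.105.236.0/22 (H5) depth=22
  lookup 53.105.236.25: bits 0011010101101001111011 walk d0:H3→d1:-→d2:-→d3:-→d4:-→d5:-→d6:-→d7:-→d8:-→d9:-→d10:-→d11:-→d12:H0→d13:-→d14:-→d15:-→d16:-→d17:-→d18:-→d19:-→d20:-→d21:-→d22:H5 -> H5

== LOOKUPS ==
["H0","H5"]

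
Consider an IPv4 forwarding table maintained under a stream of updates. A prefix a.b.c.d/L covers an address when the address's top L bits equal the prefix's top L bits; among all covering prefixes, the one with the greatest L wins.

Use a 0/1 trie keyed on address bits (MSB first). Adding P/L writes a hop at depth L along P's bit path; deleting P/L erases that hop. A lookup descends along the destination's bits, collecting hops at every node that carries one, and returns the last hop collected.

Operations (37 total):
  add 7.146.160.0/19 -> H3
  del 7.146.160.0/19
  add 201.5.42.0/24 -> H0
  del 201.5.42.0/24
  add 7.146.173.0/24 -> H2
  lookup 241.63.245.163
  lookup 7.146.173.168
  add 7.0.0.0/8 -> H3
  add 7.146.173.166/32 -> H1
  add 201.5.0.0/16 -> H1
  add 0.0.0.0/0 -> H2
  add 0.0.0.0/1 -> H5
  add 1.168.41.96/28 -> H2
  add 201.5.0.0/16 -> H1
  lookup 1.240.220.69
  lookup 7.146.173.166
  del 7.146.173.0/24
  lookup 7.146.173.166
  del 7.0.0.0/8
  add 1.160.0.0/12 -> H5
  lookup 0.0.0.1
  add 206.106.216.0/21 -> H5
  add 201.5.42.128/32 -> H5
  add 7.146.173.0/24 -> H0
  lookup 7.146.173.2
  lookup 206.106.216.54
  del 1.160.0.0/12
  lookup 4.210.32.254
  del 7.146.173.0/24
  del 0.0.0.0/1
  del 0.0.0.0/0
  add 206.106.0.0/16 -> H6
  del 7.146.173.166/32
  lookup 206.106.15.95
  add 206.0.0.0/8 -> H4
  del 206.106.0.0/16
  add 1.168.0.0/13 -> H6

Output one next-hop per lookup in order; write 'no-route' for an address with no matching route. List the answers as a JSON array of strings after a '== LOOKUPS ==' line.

Trace:
  + 7.146.160.0/19 (H3) depth=19
  - 7.146.160.0/19 clear@19
  + 201.5.42.0/24 (H0) depth=24
  - 201.5.42.0/24 clear@24
  + 7.146.173.0/24 (H2) depth=24
  ? 241.63.245.163  path d0:-→d1:-→d2:-  best=no-route
  ? 7.146.173.168  path d0:-→d1:-→d2:-→d3:-→d4:-→d5:-→d6:-→d7:-→d8:-→d9:-→d10:-→d11:-→d12:-→d13:-→d14:-→d15:-→d16:-→d17:-→d18:-→d19:-→d20:-→d21:-→d22:-→d23:-→d24:H2  best=H2
  + 7.0.0.0/8 (H3) depth=8
  + 7.146.173.166/32 (H1) depth=32
  + 201.5.0.0/16 (H1) depth=16
  + 0.0.0.0/0 (H2) depth=0
  + 0.0.0.0/1 (H5) depth=1
  + 1.168.41.96/28 (H2) depth=28
  + 201.5.0.0/16 (H1) depth=16
  ? 1.240.220.69  path d0:H2→d1:H5→d2:-→d3:-→d4:-→d5:-→d6:-→d7:-→d8:-→d9:-  best=H5
  ? 7.146.173.166  path d0:H2→d1:H5→d2:-→d3:-→d4:-→d5:-→d6:-→d7:-→d8:H3→d9:-→d10:-→d11:-→d12:-→d13:-→d14:-→d15:-→d16:-→d17:-→d18:-→d19:-→d20:-→d21:-→d22:-→d23:-→d24:H2→d25:-→d26:-→d27:-→d28:-→d29:-→d30:-→d31:-→d32:H1  best=H1
  - 7.146.173.0/24 clear@24
  ? 7.146.173.166  path d0:H2→d1:H5→d2:-→d3:-→d4:-→d5:-→d6:-→d7:-→d8:H3→d9:-→d10:-→d11:-→d12:-→d13:-→d14:-→d15:-→d16:-→d17:-→d18:-→d19:-→d20:-→d21:-→d22:-→d23:-→d24:-→d25:-→d26:-→d27:-→d28:-→d29:-→d30:-→d31:-→d32:H1  best=H1
  - 7.0.0.0/8 clear@8
  + 1.160.0.0/12 (H5) depth=12
  ? 0.0.0.1  path d0:H2→d1:H5→d2:-→d3:-→d4:-→d5:-→d6:-→d7:-  best=H5
  + 206.106.216.0/21 (H5) depth=21
  + 201.5.42.128/32 (H5) depth=32
  + 7.146.173.0/24 (H0) depth=24
  ? 7.146.173.2  path d0:H2→d1:H5→d2:-→d3:-→d4:-→d5:-→d6:-→d7:-→d8:-→d9:-→d10:-→d11:-→d12:-→d13:-→d14:-→d15:-→d16:-→d17:-→d18:-→d19:-→d20:-→d21:-→d22:-→d23:-→d24:H0  best=H0
  ? 206.106.216.54  path d0:H2→d1:-→d2:-→d3:-→d4:-→d5:-→d6:-→d7:-→d8:-→d9:-→d10:-→d11:-→d12:-→d13:-→d14:-→d15:-→d16:-→d17:-→d18:-→d19:-→d20:-→d21:H5  best=H5
  - 1.160.0.0/12 clear@12
  ? 4.210.32.254  path d0:H2→d1:H5→d2:-→d3:-→d4:-→d5:-→d6:-  best=H5
  - 7.146.173.0/24 clear@24
  - 0.0.0.0/1 clear@1
  - 0.0.0.0/0 clear@0
  + 206.106.0.0/16 (H6) depth=16
  - 7.146.173.166/32 clear@32
  ? 206.106.15.95  path d0:-→d1:-→d2:-→d3:-→d4:-→d5:-→d6:-→d7:-→d8:-→d9:-→d10:-→d11:-→d12:-→d13:-→d14:-→d15:-→d16:H6  best=H6
  + 206.0.0.0/8 (H4) depth=8
  - 206.106.0.0/16 clear@16
  + 1.168.0.0/13 (H6) depth=13

== LOOKUPS ==
["no-route","H2","H5","H1","H1","H5","H0","H5","H5","H6"]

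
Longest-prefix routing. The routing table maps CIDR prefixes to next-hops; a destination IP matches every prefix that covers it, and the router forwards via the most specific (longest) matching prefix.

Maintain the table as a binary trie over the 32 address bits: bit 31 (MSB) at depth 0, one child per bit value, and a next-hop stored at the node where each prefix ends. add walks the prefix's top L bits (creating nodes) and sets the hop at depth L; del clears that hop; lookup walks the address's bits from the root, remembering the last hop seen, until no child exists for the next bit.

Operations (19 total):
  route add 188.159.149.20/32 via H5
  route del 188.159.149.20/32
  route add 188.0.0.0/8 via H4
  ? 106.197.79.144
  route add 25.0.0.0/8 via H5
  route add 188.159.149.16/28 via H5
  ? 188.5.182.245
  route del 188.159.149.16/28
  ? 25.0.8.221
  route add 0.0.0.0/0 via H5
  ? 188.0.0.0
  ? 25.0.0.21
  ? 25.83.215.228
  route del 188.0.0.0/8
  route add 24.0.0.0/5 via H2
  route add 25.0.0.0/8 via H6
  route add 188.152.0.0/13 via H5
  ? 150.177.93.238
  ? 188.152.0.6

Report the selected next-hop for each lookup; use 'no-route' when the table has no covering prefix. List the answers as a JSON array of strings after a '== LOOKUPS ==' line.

Apply in order:
  add 188.159.149.20/32 -> H5 at depth 32
  del 188.159.149.20/32 (clear depth 32)
  add 188.0.0.0/8 -> H4 at depth 8
  Q 106.197.79.144: descend ε ; hops seen [∅] ; pick no-route
  add 25.0.0.0/8 -> H5 at depth 8
  add 188.159.149.16/28 -> H5 at depth 28
  Q 188.5.182.245: descend 10111100 ; hops seen [H4] ; pick H4
  del 188.159.149.16/28 (clear depth 28)
  Q 25.0.8.221: descend 00011001 ; hops seen [H5] ; pick H5
  add 0.0.0.0/0 -> H5 at depth 0
  Q 188.0.0.0: descend 10111100 ; hops seen [H5,H4] ; pick H4
  Q 25.0.0.21: descend 00011001 ; hops seen [H5,H5] ; pick H5
  Q 25.83.215.228: descend 00011001 ; hops seen [H5,H5] ; pick H5
  del 188.0.0.0/8 (clear depth 8)
  add 24.0.0.0/5 -> H2 at depth 5
  add 25.0.0.0/8 -> H6 at depth 8
  add 188.152.0.0/13 -> H5 at depth 13
  Q 150.177.93.238: descend 10 ; hops seen [H5] ; pick H5
  Q 188.152.0.6: descend 1011110010011 ; hops seen [H5,H5] ; pick H5

== LOOKUPS ==
["no-route","H4","H5","H4","H5","H5","H5","H5"]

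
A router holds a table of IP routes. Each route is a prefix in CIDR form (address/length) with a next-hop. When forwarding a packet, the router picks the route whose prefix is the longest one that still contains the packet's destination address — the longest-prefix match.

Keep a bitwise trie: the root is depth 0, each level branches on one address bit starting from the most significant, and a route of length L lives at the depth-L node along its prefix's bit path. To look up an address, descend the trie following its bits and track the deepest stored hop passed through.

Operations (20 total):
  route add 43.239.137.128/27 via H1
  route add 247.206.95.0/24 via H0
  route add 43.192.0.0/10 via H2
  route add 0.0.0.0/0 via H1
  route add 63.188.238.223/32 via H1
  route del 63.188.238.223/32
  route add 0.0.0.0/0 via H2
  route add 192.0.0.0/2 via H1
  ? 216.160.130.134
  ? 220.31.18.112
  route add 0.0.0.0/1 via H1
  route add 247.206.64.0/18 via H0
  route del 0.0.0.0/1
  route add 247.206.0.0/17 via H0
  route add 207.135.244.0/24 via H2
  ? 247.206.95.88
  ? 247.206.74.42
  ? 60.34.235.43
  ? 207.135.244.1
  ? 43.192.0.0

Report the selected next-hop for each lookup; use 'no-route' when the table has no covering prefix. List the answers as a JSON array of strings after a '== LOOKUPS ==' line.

Apply in order:
  + 43.239.137.128/27 (H1) depth=27
  + 247.206.95.0/24 (H0) depth=24
  + 43.192.0.0/10 (H2) depth=10
  + 0.0.0.0/0 (H1) depth=0
  + 63.188.238.223/32 (H1) depth=32
  - 63.188.238.223/32 clear@32
  + 0.0.0.0/0 (H2) depth=0
  + 192.0.0.0/2 (H1) depth=2
  Q 216.160.130.134: descend 11 ; hops seen [H2,H1] ; pick H1
  Q 220.31.18.112: descend 11 ; hops seen [H2,H1] ; pick H1
  + 0.0.0.0/1 (H1) depth=1
  + 247.206.64.0/18 (H0) depth=18
  - 0.0.0.0/1 clear@1
  + 247.206.0.0/17 (H0) depth=17
  + 207.135.244.0/24 (H2) depth=24
  Q 247.206.95.88: descend 111101111100111001011111 ; hops seen [H2,H1,H0,H0,H0] ; pick H0
  Q 247.206.74.42: descend 1111011111001110010 ; hops seen [H2,H1,H0,H0] ; pick H0
  Q 60.34.235.43: descend 001111 ; hops seen [H2] ; pick H2
  Q 207.135.244.1: descend 110011111000011111110100 ; hops seen [H2,H1,H2] ; pick H2
  Q 43.192.0.0: descend 0010101111 ; hops seen [H2,H2] ; pick H2

== LOOKUPS ==
["H1","H1","H0","H0","H2","H2","H2"]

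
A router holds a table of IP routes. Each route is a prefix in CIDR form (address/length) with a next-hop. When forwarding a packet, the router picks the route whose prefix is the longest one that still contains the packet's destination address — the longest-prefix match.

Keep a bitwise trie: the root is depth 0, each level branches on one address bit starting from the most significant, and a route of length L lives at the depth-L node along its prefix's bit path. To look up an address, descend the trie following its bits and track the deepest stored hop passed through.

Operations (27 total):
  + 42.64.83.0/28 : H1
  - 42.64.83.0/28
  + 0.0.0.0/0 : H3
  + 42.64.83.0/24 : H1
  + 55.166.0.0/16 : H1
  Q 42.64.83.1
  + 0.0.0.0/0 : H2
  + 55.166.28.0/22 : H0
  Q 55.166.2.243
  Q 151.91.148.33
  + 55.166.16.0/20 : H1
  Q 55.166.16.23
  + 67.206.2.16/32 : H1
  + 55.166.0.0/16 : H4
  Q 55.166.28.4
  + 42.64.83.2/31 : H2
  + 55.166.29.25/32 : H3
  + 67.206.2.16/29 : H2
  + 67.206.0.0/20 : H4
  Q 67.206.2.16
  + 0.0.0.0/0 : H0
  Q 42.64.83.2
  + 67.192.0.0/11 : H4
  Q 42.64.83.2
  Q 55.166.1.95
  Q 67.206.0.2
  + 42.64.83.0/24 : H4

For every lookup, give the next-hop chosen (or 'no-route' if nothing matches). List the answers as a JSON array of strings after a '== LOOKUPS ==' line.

Trace:
  + 42.64.83.0/28 (H1) depth=28
  - 42.64.83.0/28 clear@28
  + 0.0.0.0/0 (H3) depth=0
  + 42.64.83.0/24 (H1) depth=24
  + 55.166.0.0/16 (H1) depth=16
  Q 42.64.83.1: descend 0010101001000000010100110000 ; hops seen [H3,H1] ; pick H1
  + 0.0.0.0/0 (H2) depth=0
  + 55.166.28.0/22 (H0) depth=22
  Q 55.166.2.243: descend 0011011110100110000 ; hops seen [H2,H1] ; pick H1
  Q 151.91.148.33: descend ε ; hops seen [H2] ; pick H2
  + 55.166.16.0/20 (H1) depth=20
  Q 55.166.16.23: descend 00110111101001100001 ; hops seen [H2,H1,H1] ; pick H1
  + 67.206.2.16/32 (H1) depth=32
  + 55.166.0.0/16 (H4) depth=16
  Q 55.166.28.4: descend 0011011110100110000111 ; hops seen [H2,H4,H1,H0] ; pick H0
  + 42.64.83.2/31 (H2) depth=31
  + 55.166.29.25/32 (H3) depth=32
  + 67.206.2.16/29 (H2) depth=29
  + 67.206.0.0/20 (H4) depth=20
  Q 67.206.2.16: descend 01000011110011100000001000010000 ; hops seen [H2,H4,H2,H1] ; pick H1
  + 0.0.0.0/0 (H0) depth=0
  Q 42.64.83.2: descend 0010101001000000010100110000001 ; hops seen [H0,H1,H2] ; pick H2
  + 67.192.0.0/11 (H4) depth=11
  Q 42.64.83.2: descend 0010101001000000010100110000001 ; hops seen [H0,H1,H2] ; pick H2
  Q 55.166.1.95: descend 0011011110100110000 ; hops seen [H0,H4] ; pick H4
  Q 67.206.0.2: descend 0100001111001110000000 ; hops seen [H0,H4,H4] ; pick H4
  + 42.64.83.0/24 (H4) depth=24

== LOOKUPS ==
["H1","H1","H2","H1","H0","H1","H2","H2","H4","H4"]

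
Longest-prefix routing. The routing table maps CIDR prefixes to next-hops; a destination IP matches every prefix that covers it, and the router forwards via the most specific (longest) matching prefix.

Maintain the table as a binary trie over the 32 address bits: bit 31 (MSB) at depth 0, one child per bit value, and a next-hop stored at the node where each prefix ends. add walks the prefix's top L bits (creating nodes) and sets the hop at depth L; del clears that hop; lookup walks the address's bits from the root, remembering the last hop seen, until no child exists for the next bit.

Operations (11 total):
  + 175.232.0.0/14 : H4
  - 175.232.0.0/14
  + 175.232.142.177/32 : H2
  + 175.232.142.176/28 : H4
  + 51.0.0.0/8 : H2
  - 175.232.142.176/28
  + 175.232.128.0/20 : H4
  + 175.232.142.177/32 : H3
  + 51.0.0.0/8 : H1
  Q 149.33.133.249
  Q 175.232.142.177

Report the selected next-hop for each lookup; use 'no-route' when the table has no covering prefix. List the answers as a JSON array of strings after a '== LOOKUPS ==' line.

Trace:
  add 175.232.0.0/14 -> H4 at depth 14
  del 175.232.0.0/14 (clear depth 14)
  add 175.232.142.177/32 -> H2 at depth 32
  add 175.232.142.176/28 -> H4 at depth 28
  add 51.0.0.0/8 -> H2 at depth 8
  del 175.232.142.176/28 (clear depth 28)
  add 175.232.128.0/20 -> H4 at depth 20
  add 175.232.142.177/32 -> H3 at depth 32
  add 51.0.0.0/8 -> H1 at depth 8
  Q 149.33.133.249: descend 10 ; hops seen [∅] ; pick no-route
  Q 175.232.142.177: descend 10101111111010001000111010110001 ; hops seen [H4,H3] ; pick H3

== LOOKUPS ==
["no-route","H3"]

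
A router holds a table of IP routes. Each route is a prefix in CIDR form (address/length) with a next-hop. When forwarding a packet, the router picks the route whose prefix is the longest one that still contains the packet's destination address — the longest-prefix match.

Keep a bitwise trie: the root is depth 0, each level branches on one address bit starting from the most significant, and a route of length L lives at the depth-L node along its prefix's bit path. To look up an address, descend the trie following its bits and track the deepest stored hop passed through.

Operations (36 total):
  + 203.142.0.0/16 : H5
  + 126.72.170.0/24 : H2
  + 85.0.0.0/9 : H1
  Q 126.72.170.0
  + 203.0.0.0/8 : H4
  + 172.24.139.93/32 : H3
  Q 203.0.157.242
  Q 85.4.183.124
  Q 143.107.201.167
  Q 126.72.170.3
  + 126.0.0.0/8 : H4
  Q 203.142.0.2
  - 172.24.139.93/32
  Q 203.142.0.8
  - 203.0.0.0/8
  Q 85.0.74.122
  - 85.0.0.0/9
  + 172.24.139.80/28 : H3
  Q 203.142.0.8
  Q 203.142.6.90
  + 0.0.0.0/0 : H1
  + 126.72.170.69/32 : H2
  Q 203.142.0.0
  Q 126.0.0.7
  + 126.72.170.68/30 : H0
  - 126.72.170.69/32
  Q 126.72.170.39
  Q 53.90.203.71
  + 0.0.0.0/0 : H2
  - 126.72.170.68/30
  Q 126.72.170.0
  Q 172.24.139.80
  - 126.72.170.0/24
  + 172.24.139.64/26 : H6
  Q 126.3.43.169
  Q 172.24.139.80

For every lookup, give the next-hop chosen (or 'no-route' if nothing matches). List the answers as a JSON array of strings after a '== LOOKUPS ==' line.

Trace:
  add 203.142.0.0/16 -> H5 at depth 16
  add 126.72.170.0/24 -> H2 at depth 24
  add 85.0.0.0/9 -> H1 at depth 9
  Q 126.72.170.0: descend 011111100100100010101010 ; hops seen [H2] ; pick H2
  add 203.0.0.0/8 -> H4 at depth 8
  add 172.24.139.93/32 -> H3 at depth 32
  Q 203.0.157.242: descend 11001011 ; hops seen [H4] ; pick H4
  Q 85.4.183.124: descend 010101010 ; hops seen [H1] ; pick H1
  Q 143.107.201.167: descend 10 ; hops seen [∅] ; pick no-route
  Q 126.72.170.3: descend 011111100100100010101010 ; hops seen [H2] ; pick H2
  add 126.0.0.0/8 -> H4 at depth 8
  Q 203.142.0.2: descend 1100101110001110 ; hops seen [H4,H5] ; pick H5
  del 172.24.139.93/32 (clear depth 32)
  Q 203.142.0.8: descend 1100101110001110 ; hops seen [H4,H5] ; pick H5
  del 203.0.0.0/8 (clear depth 8)
  Q 85.0.74.122: descend 010101010 ; hops seen [H1] ; pick H1
  del 85.0.0.0/9 (clear depth 9)
  add 172.24.139.80/28 -> H3 at depth 28
  Q 203.142.0.8: descend 1100101110001110 ; hops seen [H5] ; pick H5
  Q 203.142.6.90: descend 1100101110001110 ; hops seen [H5] ; pick H5
  add 0.0.0.0/0 -> H1 at depth 0
  add 126.72.170.69/32 -> H2 at depth 32
  Q 203.142.0.0: descend 1100101110001110 ; hops seen [H1,H5] ; pick H5
  Q 126.0.0.7: descend 011111100 ; hops seen [H1,H4] ; pick H4
  add 126.72.170.68/30 -> H0 at depth 30
  del 126.72.170.69/32 (clear depth 32)
  Q 126.72.170.39: descend 0111111001001000101010100 ; hops seen [H1,H4,H2] ; pick H2
  Q 53.90.203.71: descend 0 ; hops seen [H1] ; pick H1
  add 0.0.0.0/0 -> H2 at depth 0
  del 126.72.170.68/30 (clear depth 30)
  Q 126.72.170.0: descend 0111111001001000101010100 ; hops seen [H2,H4,H2] ; pick H2
  Q 172.24.139.80: descend 1010110000011000100010110101 ; hops seen [H2,H3] ; pick H3
  del 126.72.170.0/24 (clear depth 24)
  add 172.24.139.64/26 -> H6 at depth 26
  Q 126.3.43.169: descend 011111100 ; hops seen [H2,H4] ; pick H4
  Q 172.24.139.80: descend 1010110000011000100010110101 ; hops seen [H2,H6,H3] ; pick H3

== LOOKUPS ==
["H2","H4","H1","no-route","H2","H5","H5","H1","H5","H5","H5","H4","H2","H1","H2","H3","H4","H3"]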